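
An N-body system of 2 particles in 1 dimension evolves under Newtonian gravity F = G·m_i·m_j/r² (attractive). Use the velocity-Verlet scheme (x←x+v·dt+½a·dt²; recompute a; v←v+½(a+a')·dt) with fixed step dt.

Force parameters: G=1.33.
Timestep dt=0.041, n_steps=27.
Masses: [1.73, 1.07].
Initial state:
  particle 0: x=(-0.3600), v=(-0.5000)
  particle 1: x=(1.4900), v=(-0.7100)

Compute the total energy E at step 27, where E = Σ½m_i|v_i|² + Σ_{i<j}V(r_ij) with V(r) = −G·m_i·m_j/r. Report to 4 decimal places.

step 0: x0=(-0.3600) x1=(1.4900)
step 1: x0=(-0.3802) x1=(1.4603)
step 2: x0=(-0.3996) x1=(1.4295)
step 3: x0=(-0.4183) x1=(1.3975)
step 4: x0=(-0.4363) x1=(1.3644)
step 5: x0=(-0.4536) x1=(1.3301)
step 6: x0=(-0.4701) x1=(1.2945)
step 7: x0=(-0.4859) x1=(1.2577)
step 8: x0=(-0.5008) x1=(1.2196)
step 9: x0=(-0.5150) x1=(1.1803)
step 10: x0=(-0.5283) x1=(1.1395)
step 11: x0=(-0.5407) x1=(1.0974)
step 12: x0=(-0.5523) x1=(1.0539)
step 13: x0=(-0.5629) x1=(1.0088)
step 14: x0=(-0.5726) x1=(0.9622)
step 15: x0=(-0.5813) x1=(0.9139)
step 16: x0=(-0.5889) x1=(0.8639)
step 17: x0=(-0.5953) x1=(0.8121)
step 18: x0=(-0.6006) x1=(0.7583)
step 19: x0=(-0.6045) x1=(0.7025)
step 20: x0=(-0.6071) x1=(0.6443)
step 21: x0=(-0.6081) x1=(0.5837)
step 22: x0=(-0.6074) x1=(0.5204)
step 23: x0=(-0.6049) x1=(0.4540)
step 24: x0=(-0.6002) x1=(0.3842)
step 25: x0=(-0.5930) x1=(0.3104)
step 26: x0=(-0.5830) x1=(0.2319)
step 27: x0=(-0.5693) x1=(0.1475)
step 0 velocities: v0=(-0.5000) v1=(-0.7100)
step 0: KE=0.4859, PE=-1.3308, E=-0.8448
step 27 velocities: v0=(0.3904) v1=(-2.1497)
step 27: KE=2.6042, PE=-3.4347, E=-0.8306

-0.8306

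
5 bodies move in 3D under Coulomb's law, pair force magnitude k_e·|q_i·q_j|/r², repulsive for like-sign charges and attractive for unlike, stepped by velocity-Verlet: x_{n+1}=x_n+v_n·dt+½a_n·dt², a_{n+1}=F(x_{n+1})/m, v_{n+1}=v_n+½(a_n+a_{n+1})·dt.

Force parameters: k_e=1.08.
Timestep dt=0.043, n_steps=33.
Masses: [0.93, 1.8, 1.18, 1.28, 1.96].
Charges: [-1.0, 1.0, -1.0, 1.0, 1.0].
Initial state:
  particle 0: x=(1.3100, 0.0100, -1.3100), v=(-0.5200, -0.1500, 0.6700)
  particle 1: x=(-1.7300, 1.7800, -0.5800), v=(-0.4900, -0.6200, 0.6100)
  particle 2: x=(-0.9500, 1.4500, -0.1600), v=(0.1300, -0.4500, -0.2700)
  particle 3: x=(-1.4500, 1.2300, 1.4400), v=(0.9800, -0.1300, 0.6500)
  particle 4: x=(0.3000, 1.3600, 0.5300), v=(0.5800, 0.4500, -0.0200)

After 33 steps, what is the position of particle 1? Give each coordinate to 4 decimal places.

step 0: x0=(1.3100, 0.0100, -1.3100) x1=(-1.7300, 1.7800, -0.5800) x2=(-0.9500, 1.4500, -0.1600) x3=(-1.4500, 1.2300, 1.4400) x4=(0.3000, 1.3600, 0.5300)
step 1: x0=(1.2876, 0.0036, -1.2811) x1=(-1.7506, 1.7532, -0.5537) x2=(-0.9450, 1.4310, -0.1715) x3=(-1.4079, 1.2244, 1.4679) x4=(0.3250, 1.3793, 0.5289)
step 2: x0=(1.2649, -0.0025, -1.2518) x1=(-1.7703, 1.7259, -0.5272) x2=(-0.9412, 1.4126, -0.1828) x3=(-1.3659, 1.2187, 1.4958) x4=(0.3499, 1.3985, 0.5275)
step 3: x0=(1.2422, -0.0085, -1.2223) x1=(-1.7891, 1.6984, -0.5006) x2=(-0.9387, 1.3948, -0.1937) x3=(-1.3240, 1.2129, 1.5236) x4=(0.3749, 1.4177, 0.5256)
step 4: x0=(1.2193, -0.0143, -1.1925) x1=(-1.8070, 1.6704, -0.4739) x2=(-0.9374, 1.3778, -0.2043) x3=(-1.2821, 1.2070, 1.5514) x4=(0.4000, 1.4367, 0.5234)
step 5: x0=(1.1962, -0.0198, -1.1624) x1=(-1.8239, 1.6422, -0.4473) x2=(-0.9375, 1.3613, -0.2144) x3=(-1.2404, 1.2010, 1.5792) x4=(0.4251, 1.4556, 0.5207)
step 6: x0=(1.1730, -0.0252, -1.1320) x1=(-1.8398, 1.6135, -0.4206) x2=(-0.9389, 1.3456, -0.2241) x3=(-1.1988, 1.1948, 1.6070) x4=(0.4503, 1.4744, 0.5177)
step 7: x0=(1.1497, -0.0303, -1.1012) x1=(-1.8548, 1.5846, -0.3940) x2=(-0.9417, 1.3304, -0.2333) x3=(-1.1572, 1.1886, 1.6348) x4=(0.4755, 1.4931, 0.5142)
step 8: x0=(1.1262, -0.0352, -1.0702) x1=(-1.8688, 1.5554, -0.3675) x2=(-0.9459, 1.3160, -0.2419) x3=(-1.1158, 1.1822, 1.6626) x4=(0.5008, 1.5117, 0.5104)
step 9: x0=(1.1027, -0.0398, -1.0388) x1=(-1.8818, 1.5258, -0.3412) x2=(-0.9515, 1.3021, -0.2500) x3=(-1.0744, 1.1758, 1.6904) x4=(0.5262, 1.5301, 0.5061)
step 10: x0=(1.0790, -0.0442, -1.0071) x1=(-1.8938, 1.4960, -0.3150) x2=(-0.9586, 1.2889, -0.2574) x3=(-1.0332, 1.1692, 1.7182) x4=(0.5516, 1.5483, 0.5015)
step 11: x0=(1.0553, -0.0484, -0.9750) x1=(-1.9048, 1.4659, -0.2890) x2=(-0.9672, 1.2762, -0.2642) x3=(-0.9920, 1.1624, 1.7460) x4=(0.5772, 1.5664, 0.4965)
step 12: x0=(1.0315, -0.0522, -0.9426) x1=(-1.9148, 1.4356, -0.2633) x2=(-0.9774, 1.2642, -0.2703) x3=(-0.9509, 1.1556, 1.7739) x4=(0.6028, 1.5844, 0.4911)
step 13: x0=(1.0076, -0.0558, -0.9098) x1=(-1.9237, 1.4050, -0.2378) x2=(-0.9891, 1.2526, -0.2756) x3=(-0.9099, 1.1485, 1.8019) x4=(0.6284, 1.6022, 0.4853)
step 14: x0=(0.9837, -0.0591, -0.8767) x1=(-1.9315, 1.3741, -0.2126) x2=(-1.0025, 1.2416, -0.2803) x3=(-0.8690, 1.1414, 1.8298) x4=(0.6542, 1.6199, 0.4791)
step 15: x0=(0.9597, -0.0621, -0.8432) x1=(-1.9383, 1.3431, -0.1878) x2=(-1.0175, 1.2312, -0.2841) x3=(-0.8282, 1.1341, 1.8578) x4=(0.6800, 1.6374, 0.4726)
step 16: x0=(0.9357, -0.0648, -0.8094) x1=(-1.9440, 1.3118, -0.1633) x2=(-1.0342, 1.2211, -0.2871) x3=(-0.7874, 1.1267, 1.8859) x4=(0.7059, 1.6548, 0.4657)
step 17: x0=(0.9117, -0.0671, -0.7751) x1=(-1.9485, 1.2804, -0.1392) x2=(-1.0527, 1.2115, -0.2893) x3=(-0.7467, 1.1191, 1.9139) x4=(0.7319, 1.6719, 0.4585)
step 18: x0=(0.8877, -0.0691, -0.7405) x1=(-1.9519, 1.2488, -0.1156) x2=(-1.0730, 1.2024, -0.2906) x3=(-0.7061, 1.1114, 1.9421) x4=(0.7579, 1.6890, 0.4509)
step 19: x0=(0.8637, -0.0708, -0.7055) x1=(-1.9540, 1.2171, -0.0924) x2=(-1.0951, 1.1935, -0.2909) x3=(-0.6656, 1.1036, 1.9703) x4=(0.7840, 1.7058, 0.4430)
step 20: x0=(0.8397, -0.0721, -0.6700) x1=(-1.9549, 1.1853, -0.0698) x2=(-1.1193, 1.1850, -0.2902) x3=(-0.6251, 1.0956, 1.9985) x4=(0.8102, 1.7225, 0.4347)
step 21: x0=(0.8157, -0.0731, -0.6342) x1=(-1.9545, 1.1535, -0.0477) x2=(-1.1454, 1.1767, -0.2885) x3=(-0.5847, 1.0875, 2.0267) x4=(0.8364, 1.7390, 0.4261)
step 22: x0=(0.7918, -0.0737, -0.5980) x1=(-1.9527, 1.1216, -0.0263) x2=(-1.1737, 1.1686, -0.2857) x3=(-0.5443, 1.0792, 2.0551) x4=(0.8627, 1.7554, 0.4172)
step 23: x0=(0.7679, -0.0739, -0.5614) x1=(-1.9495, 1.0897, -0.0056) x2=(-1.2043, 1.1606, -0.2816) x3=(-0.5040, 1.0708, 2.0834) x4=(0.8890, 1.7715, 0.4081)
step 24: x0=(0.7440, -0.0736, -0.5244) x1=(-1.9447, 1.0579, 0.0143) x2=(-1.2372, 1.1526, -0.2762) x3=(-0.4638, 1.0623, 2.1118) x4=(0.9154, 1.7875, 0.3986)
step 25: x0=(0.7202, -0.0730, -0.4869) x1=(-1.9384, 1.0263, 0.0334) x2=(-1.2726, 1.1445, -0.2694) x3=(-0.4236, 1.0536, 2.1402) x4=(0.9418, 1.8034, 0.3888)
step 26: x0=(0.6965, -0.0720, -0.4491) x1=(-1.9303, 0.9949, 0.0514) x2=(-1.3107, 1.1361, -0.2610) x3=(-0.3834, 1.0447, 2.1687) x4=(0.9682, 1.8190, 0.3788)
step 27: x0=(0.6729, -0.0705, -0.4108) x1=(-1.9204, 0.9639, 0.0683) x2=(-1.3517, 1.1273, -0.2507) x3=(-0.3433, 1.0358, 2.1972) x4=(0.9946, 1.8345, 0.3685)
step 28: x0=(0.6494, -0.0686, -0.3721) x1=(-1.9085, 0.9333, 0.0839) x2=(-1.3958, 1.1177, -0.2384) x3=(-0.3032, 1.0267, 2.2257) x4=(1.0211, 1.8498, 0.3579)
step 29: x0=(0.6259, -0.0662, -0.3331) x1=(-1.8944, 0.9035, 0.0979) x2=(-1.4432, 1.1072, -0.2236) x3=(-0.2632, 1.0174, 2.2543) x4=(1.0475, 1.8650, 0.3471)
step 30: x0=(0.6025, -0.0634, -0.2936) x1=(-1.8779, 0.8747, 0.1100) x2=(-1.4942, 1.0952, -0.2059) x3=(-0.2232, 1.0080, 2.2828) x4=(1.0740, 1.8800, 0.3361)
step 31: x0=(0.5793, -0.0601, -0.2537) x1=(-1.8589, 0.8473, 0.1198) x2=(-1.5493, 1.0811, -0.1846) x3=(-0.1833, 0.9985, 2.3114) x4=(1.1005, 1.8948, 0.3249)
step 32: x0=(0.5561, -0.0563, -0.2134) x1=(-1.8370, 0.8220, 0.1266) x2=(-1.6087, 1.0638, -0.1588) x3=(-0.1434, 0.9888, 2.3400) x4=(1.1270, 1.9094, 0.3134)
step 33: x0=(0.5330, -0.0520, -0.1727) x1=(-1.8122, 0.7997, 0.1296) x2=(-1.6726, 1.0419, -0.1271) x3=(-0.1036, 0.9790, 2.3687) x4=(1.1535, 1.9239, 0.3018)

(-1.8122, 0.7997, 0.1296)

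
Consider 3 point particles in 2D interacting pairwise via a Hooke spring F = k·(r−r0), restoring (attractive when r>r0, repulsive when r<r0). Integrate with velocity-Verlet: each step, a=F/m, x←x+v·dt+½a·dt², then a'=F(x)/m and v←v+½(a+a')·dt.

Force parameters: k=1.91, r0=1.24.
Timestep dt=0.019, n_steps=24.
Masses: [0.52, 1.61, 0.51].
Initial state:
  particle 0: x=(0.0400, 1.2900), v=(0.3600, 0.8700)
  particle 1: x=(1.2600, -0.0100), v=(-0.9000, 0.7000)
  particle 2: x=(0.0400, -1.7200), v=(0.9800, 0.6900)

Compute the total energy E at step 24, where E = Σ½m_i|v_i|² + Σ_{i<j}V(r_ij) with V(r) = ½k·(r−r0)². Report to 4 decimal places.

step 0: x0=(0.0400, 1.2900) x1=(1.2600, -0.0100) x2=(0.0400, -1.7200)
step 1: x0=(0.0471, 1.3051) x1=(1.2427, 0.0032) x2=(0.0590, -1.7052)
step 2: x0=(0.0547, 1.3173) x1=(1.2251, 0.0163) x2=(0.0786, -1.6871)
step 3: x0=(0.0627, 1.3267) x1=(1.2071, 0.0293) x2=(0.0987, -1.6657)
step 4: x0=(0.0712, 1.3333) x1=(1.1888, 0.0422) x2=(0.1195, -1.6411)
step 5: x0=(0.0801, 1.3371) x1=(1.1702, 0.0549) x2=(0.1407, -1.6132)
step 6: x0=(0.0895, 1.3382) x1=(1.1513, 0.0675) x2=(0.1624, -1.5822)
step 7: x0=(0.0993, 1.3366) x1=(1.1321, 0.0800) x2=(0.1846, -1.5481)
step 8: x0=(0.1094, 1.3325) x1=(1.1127, 0.0924) x2=(0.2071, -1.5111)
step 9: x0=(0.1200, 1.3259) x1=(1.0931, 0.1047) x2=(0.2299, -1.4711)
step 10: x0=(0.1309, 1.3168) x1=(1.0732, 0.1169) x2=(0.2530, -1.4284)
step 11: x0=(0.1421, 1.3055) x1=(1.0532, 0.1290) x2=(0.2764, -1.3831)
step 12: x0=(0.1536, 1.2920) x1=(1.0331, 0.1410) x2=(0.2999, -1.3352)
step 13: x0=(0.1653, 1.2764) x1=(1.0128, 0.1529) x2=(0.3236, -1.2850)
step 14: x0=(0.1774, 1.2589) x1=(0.9924, 0.1647) x2=(0.3473, -1.2326)
step 15: x0=(0.1896, 1.2396) x1=(0.9719, 0.1765) x2=(0.3711, -1.1781)
step 16: x0=(0.2020, 1.2187) x1=(0.9514, 0.1882) x2=(0.3950, -1.1217)
step 17: x0=(0.2146, 1.1962) x1=(0.9308, 0.1998) x2=(0.4188, -1.0635)
step 18: x0=(0.2272, 1.1725) x1=(0.9102, 0.2114) x2=(0.4425, -1.0039)
step 19: x0=(0.2400, 1.1475) x1=(0.8896, 0.2229) x2=(0.4662, -0.9428)
step 20: x0=(0.2528, 1.1215) x1=(0.8690, 0.2344) x2=(0.4897, -0.8807)
step 21: x0=(0.2655, 1.0946) x1=(0.8485, 0.2459) x2=(0.5131, -0.8175)
step 22: x0=(0.2783, 1.0671) x1=(0.8280, 0.2573) x2=(0.5363, -0.7536)
step 23: x0=(0.2909, 1.0391) x1=(0.8076, 0.2687) x2=(0.5593, -0.6892)
step 24: x0=(0.3035, 1.0108) x1=(0.7874, 0.2801) x2=(0.5821, -0.6244)
step 0 velocities: v0=(0.3600, 0.8700) v1=(-0.9000, 0.7000) v2=(0.9800, 0.6900)
step 0: KE=1.6433, PE=3.9806, E=5.6239
step 24 velocities: v0=(0.6551, -1.4955) v1=(-1.0639, 0.6008) v2=(1.1964, 3.4150)
step 24: KE=5.2336, PE=0.3870, E=5.6206

5.6206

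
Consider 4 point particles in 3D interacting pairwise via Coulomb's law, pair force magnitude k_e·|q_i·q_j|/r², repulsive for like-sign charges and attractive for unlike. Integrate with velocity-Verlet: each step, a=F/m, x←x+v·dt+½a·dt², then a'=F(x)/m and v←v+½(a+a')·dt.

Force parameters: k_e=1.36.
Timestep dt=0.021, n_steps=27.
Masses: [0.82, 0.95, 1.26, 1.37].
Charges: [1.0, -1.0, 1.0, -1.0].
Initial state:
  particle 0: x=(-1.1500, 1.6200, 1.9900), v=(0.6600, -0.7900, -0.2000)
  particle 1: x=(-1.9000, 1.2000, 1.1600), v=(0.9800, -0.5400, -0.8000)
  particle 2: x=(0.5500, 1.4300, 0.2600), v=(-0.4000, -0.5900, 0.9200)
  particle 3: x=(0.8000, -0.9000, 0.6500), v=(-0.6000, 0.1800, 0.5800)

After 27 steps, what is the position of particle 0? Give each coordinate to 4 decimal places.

step 0: x0=(-1.1500, 1.6200, 1.9900) x1=(-1.9000, 1.2000, 1.1600) x2=(0.5500, 1.4300, 0.2600) x3=(0.8000, -0.9000, 0.6500)
step 1: x0=(-1.1363, 1.6033, 1.9857) x1=(-1.8793, 1.1888, 1.1433) x2=(0.5416, 1.4176, 0.2793) x3=(0.7874, -0.8962, 0.6622)
step 2: x0=(-1.1230, 1.5864, 1.9810) x1=(-1.8582, 1.1777, 1.1270) x2=(0.5332, 1.4050, 0.2986) x3=(0.7748, -0.8923, 0.6744)
step 3: x0=(-1.1101, 1.5693, 1.9761) x1=(-1.8368, 1.1669, 1.1109) x2=(0.5248, 1.3924, 0.3179) x3=(0.7622, -0.8883, 0.6865)
step 4: x0=(-1.0975, 1.5519, 1.9709) x1=(-1.8151, 1.1562, 1.0951) x2=(0.5164, 1.3797, 0.3371) x3=(0.7496, -0.8842, 0.6987)
step 5: x0=(-1.0853, 1.5344, 1.9653) x1=(-1.7931, 1.1457, 1.0796) x2=(0.5080, 1.3668, 0.3563) x3=(0.7370, -0.8801, 0.7109)
step 6: x0=(-1.0735, 1.5167, 1.9595) x1=(-1.7708, 1.1354, 1.0644) x2=(0.4996, 1.3539, 0.3755) x3=(0.7244, -0.8758, 0.7230)
step 7: x0=(-1.0620, 1.4987, 1.9534) x1=(-1.7481, 1.1253, 1.0495) x2=(0.4912, 1.3408, 0.3947) x3=(0.7118, -0.8715, 0.7352)
step 8: x0=(-1.0509, 1.4806, 1.9469) x1=(-1.7252, 1.1154, 1.0349) x2=(0.4828, 1.3277, 0.4138) x3=(0.6992, -0.8671, 0.7473)
step 9: x0=(-1.0401, 1.4622, 1.9402) x1=(-1.7019, 1.1057, 1.0206) x2=(0.4743, 1.3144, 0.4329) x3=(0.6866, -0.8626, 0.7595)
step 10: x0=(-1.0297, 1.4437, 1.9331) x1=(-1.6783, 1.0962, 1.0067) x2=(0.4659, 1.3011, 0.4520) x3=(0.6740, -0.8580, 0.7717)
step 11: x0=(-1.0197, 1.4249, 1.9257) x1=(-1.6544, 1.0868, 0.9931) x2=(0.4575, 1.2876, 0.4710) x3=(0.6614, -0.8533, 0.7838)
step 12: x0=(-1.0100, 1.4060, 1.9180) x1=(-1.6302, 1.0777, 0.9798) x2=(0.4490, 1.2740, 0.4900) x3=(0.6488, -0.8485, 0.7960)
step 13: x0=(-1.0007, 1.3868, 1.9099) x1=(-1.6056, 1.0687, 0.9668) x2=(0.4406, 1.2603, 0.5089) x3=(0.6363, -0.8436, 0.8082)
step 14: x0=(-0.9917, 1.3675, 1.9015) x1=(-1.5807, 1.0599, 0.9542) x2=(0.4321, 1.2464, 0.5278) x3=(0.6237, -0.8386, 0.8203)
step 15: x0=(-0.9831, 1.3480, 1.8927) x1=(-1.5555, 1.0513, 0.9420) x2=(0.4236, 1.2324, 0.5467) x3=(0.6111, -0.8335, 0.8325)
step 16: x0=(-0.9749, 1.3282, 1.8836) x1=(-1.5300, 1.0429, 0.9301) x2=(0.4151, 1.2184, 0.5655) x3=(0.5985, -0.8283, 0.8447)
step 17: x0=(-0.9670, 1.3083, 1.8742) x1=(-1.5041, 1.0347, 0.9186) x2=(0.4066, 1.2041, 0.5843) x3=(0.5859, -0.8230, 0.8568)
step 18: x0=(-0.9596, 1.2882, 1.8643) x1=(-1.4779, 1.0266, 0.9075) x2=(0.3981, 1.1898, 0.6030) x3=(0.5734, -0.8176, 0.8690)
step 19: x0=(-0.9525, 1.2678, 1.8541) x1=(-1.4513, 1.0188, 0.8968) x2=(0.3896, 1.1753, 0.6216) x3=(0.5608, -0.8121, 0.8812)
step 20: x0=(-0.9457, 1.2473, 1.8434) x1=(-1.4244, 1.0111, 0.8866) x2=(0.3810, 1.1607, 0.6402) x3=(0.5482, -0.8065, 0.8934)
step 21: x0=(-0.9394, 1.2266, 1.8324) x1=(-1.3972, 1.0036, 0.8767) x2=(0.3724, 1.1460, 0.6587) x3=(0.5356, -0.8007, 0.9056)
step 22: x0=(-0.9334, 1.2057, 1.8209) x1=(-1.3696, 0.9964, 0.8673) x2=(0.3638, 1.1311, 0.6772) x3=(0.5231, -0.7949, 0.9178)
step 23: x0=(-0.9278, 1.1846, 1.8089) x1=(-1.3416, 0.9893, 0.8584) x2=(0.3552, 1.1160, 0.6955) x3=(0.5105, -0.7889, 0.9300)
step 24: x0=(-0.9226, 1.1633, 1.7965) x1=(-1.3132, 0.9824, 0.8500) x2=(0.3465, 1.1009, 0.7138) x3=(0.4980, -0.7828, 0.9422)
step 25: x0=(-0.9178, 1.1418, 1.7837) x1=(-1.2845, 0.9756, 0.8420) x2=(0.3379, 1.0855, 0.7321) x3=(0.4854, -0.7766, 0.9545)
step 26: x0=(-0.9134, 1.1201, 1.7703) x1=(-1.2554, 0.9691, 0.8346) x2=(0.3291, 1.0701, 0.7502) x3=(0.4728, -0.7703, 0.9667)
step 27: x0=(-0.9094, 1.0982, 1.7564) x1=(-1.2260, 0.9627, 0.8278) x2=(0.3204, 1.0544, 0.7682) x3=(0.4603, -0.7638, 0.9790)

(-0.9094, 1.0982, 1.7564)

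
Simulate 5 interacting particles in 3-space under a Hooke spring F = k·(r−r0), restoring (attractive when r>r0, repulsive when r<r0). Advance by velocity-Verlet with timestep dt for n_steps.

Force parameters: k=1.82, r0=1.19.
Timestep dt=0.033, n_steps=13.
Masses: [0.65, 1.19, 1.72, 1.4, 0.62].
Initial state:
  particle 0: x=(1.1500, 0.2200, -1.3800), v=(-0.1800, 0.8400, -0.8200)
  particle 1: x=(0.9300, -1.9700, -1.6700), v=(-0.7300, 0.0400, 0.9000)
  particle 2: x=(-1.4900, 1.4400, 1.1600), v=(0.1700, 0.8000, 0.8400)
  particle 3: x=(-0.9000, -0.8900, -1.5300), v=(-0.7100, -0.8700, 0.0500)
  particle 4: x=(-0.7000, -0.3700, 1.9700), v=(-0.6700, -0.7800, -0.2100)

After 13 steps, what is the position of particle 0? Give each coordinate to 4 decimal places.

step 0: x0=(1.1500, 0.2200, -1.3800) x1=(0.9300, -1.9700, -1.6700) x2=(-1.4900, 1.4400, 1.1600) x3=(-0.9000, -0.8900, -1.5300) x4=(-0.7000, -0.3700, 1.9700)
step 1: x0=(1.1376, 0.2460, -1.4012) x1=(0.9028, -1.9643, -1.6361) x2=(-1.4818, 1.4631, 1.1846) x3=(-0.9223, -0.9173, -1.5254) x4=(-0.7189, -0.3962, 1.9509)
step 2: x0=(1.1123, 0.2683, -1.4103) x1=(0.8695, -1.9499, -1.5941) x2=(-1.4687, 1.4793, 1.2030) x3=(-0.9424, -0.9417, -1.5150) x4=(-0.7316, -0.4230, 1.9076)
step 3: x0=(1.0742, 0.2867, -1.4073) x1=(0.8302, -1.9269, -1.5442) x2=(-1.4506, 1.4887, 1.2151) x3=(-0.9603, -0.9630, -1.4987) x4=(-0.7380, -0.4502, 1.8408)
step 4: x0=(1.0235, 0.3010, -1.3924) x1=(0.7852, -1.8954, -1.4867) x2=(-1.4278, 1.4913, 1.2209) x3=(-0.9759, -0.9812, -1.4768) x4=(-0.7384, -0.4773, 1.7515)
step 5: x0=(0.9607, 0.3111, -1.3658) x1=(0.7346, -1.8557, -1.4220) x2=(-1.4004, 1.4870, 1.2204) x3=(-0.9893, -0.9962, -1.4492) x4=(-0.7330, -0.5041, 1.6409)
step 6: x0=(0.8864, 0.3171, -1.3279) x1=(0.6787, -1.8082, -1.3505) x2=(-1.3686, 1.4759, 1.2137) x3=(-1.0006, -1.0079, -1.4164) x4=(-0.7224, -0.5302, 1.5105)
step 7: x0=(0.8011, 0.3189, -1.2794) x1=(0.6180, -1.7531, -1.2728) x2=(-1.3327, 1.4582, 1.2011) x3=(-1.0099, -1.0163, -1.3784) x4=(-0.7069, -0.5554, 1.3623)
step 8: x0=(0.7060, 0.3167, -1.2211) x1=(0.5527, -1.6910, -1.1893) x2=(-1.2931, 1.4340, 1.1825) x3=(-1.0173, -1.0215, -1.3357) x4=(-0.6873, -0.5792, 1.1983)
step 9: x0=(0.6017, 0.3107, -1.1538) x1=(0.4833, -1.6223, -1.1007) x2=(-1.2498, 1.4035, 1.1583) x3=(-1.0228, -1.0235, -1.2885) x4=(-0.6640, -0.6014, 1.0207)
step 10: x0=(0.4896, 0.3012, -1.0785) x1=(0.4101, -1.5476, -1.0076) x2=(-1.2034, 1.3669, 1.1286) x3=(-1.0268, -1.0223, -1.2373) x4=(-0.6379, -0.6216, 0.8321)
step 11: x0=(0.3706, 0.2886, -0.9964) x1=(0.3338, -1.4674, -0.9107) x2=(-1.1541, 1.3244, 1.0938) x3=(-1.0293, -1.0181, -1.1825) x4=(-0.6097, -0.6397, 0.6351)
step 12: x0=(0.2460, 0.2732, -0.9086) x1=(0.2547, -1.3824, -0.8106) x2=(-1.1022, 1.2764, 1.0541) x3=(-1.0305, -1.0110, -1.1244) x4=(-0.5801, -0.6552, 0.4322)
step 13: x0=(0.1169, 0.2558, -0.8163) x1=(0.1734, -1.2933, -0.7079) x2=(-1.0481, 1.2231, 1.0099) x3=(-1.0308, -1.0012, -1.0636) x4=(-0.5500, -0.6681, 0.2261)

(0.1169, 0.2558, -0.8163)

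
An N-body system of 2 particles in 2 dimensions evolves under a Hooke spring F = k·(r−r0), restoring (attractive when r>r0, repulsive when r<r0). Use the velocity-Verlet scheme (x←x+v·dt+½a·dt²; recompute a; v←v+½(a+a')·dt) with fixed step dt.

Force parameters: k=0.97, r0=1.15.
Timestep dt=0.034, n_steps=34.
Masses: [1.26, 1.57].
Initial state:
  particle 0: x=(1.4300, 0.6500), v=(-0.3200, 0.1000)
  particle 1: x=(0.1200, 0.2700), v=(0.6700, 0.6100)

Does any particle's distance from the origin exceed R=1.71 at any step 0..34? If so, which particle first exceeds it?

no

step 0: x0=(1.4300, 0.6500) x1=(0.1200, 0.2700)
step 1: x0=(1.4190, 0.6534) x1=(0.1429, 0.2908)
step 2: x0=(1.4079, 0.6567) x1=(0.1658, 0.3116)
step 3: x0=(1.3967, 0.6600) x1=(0.1889, 0.3324)
step 4: x0=(1.3853, 0.6633) x1=(0.2120, 0.3532)
step 5: x0=(1.3740, 0.6665) x1=(0.2352, 0.3741)
step 6: x0=(1.3625, 0.6698) x1=(0.2584, 0.3949)
step 7: x0=(1.3511, 0.6730) x1=(0.2816, 0.4158)
step 8: x0=(1.3398, 0.6763) x1=(0.3048, 0.4366)
step 9: x0=(1.3285, 0.6796) x1=(0.3279, 0.4575)
step 10: x0=(1.3174, 0.6829) x1=(0.3509, 0.4783)
step 11: x0=(1.3063, 0.6862) x1=(0.3738, 0.4991)
step 12: x0=(1.2955, 0.6896) x1=(0.3965, 0.5198)
step 13: x0=(1.2848, 0.6930) x1=(0.4191, 0.5406)
step 14: x0=(1.2744, 0.6965) x1=(0.4415, 0.5613)
step 15: x0=(1.2643, 0.7000) x1=(0.4637, 0.5819)
step 16: x0=(1.2544, 0.7035) x1=(0.4857, 0.6025)
step 17: x0=(1.2449, 0.7071) x1=(0.5074, 0.6231)
step 18: x0=(1.2358, 0.7107) x1=(0.5287, 0.6437)
step 19: x0=(1.2270, 0.7144) x1=(0.5498, 0.6642)
step 20: x0=(1.2187, 0.7181) x1=(0.5706, 0.6847)
step 21: x0=(1.2108, 0.7218) x1=(0.5910, 0.7052)
step 22: x0=(1.2034, 0.7255) x1=(0.6110, 0.7257)
step 23: x0=(1.1964, 0.7293) x1=(0.6306, 0.7462)
step 24: x0=(1.1900, 0.7330) x1=(0.6498, 0.7667)
step 25: x0=(1.1841, 0.7367) x1=(0.6685, 0.7872)
step 26: x0=(1.1788, 0.7403) x1=(0.6868, 0.8077)
step 27: x0=(1.1741, 0.7438) x1=(0.7047, 0.8284)
step 28: x0=(1.1700, 0.7473) x1=(0.7220, 0.8491)
step 29: x0=(1.1664, 0.7506) x1=(0.7389, 0.8699)
step 30: x0=(1.1635, 0.7537) x1=(0.7553, 0.8908)
step 31: x0=(1.1611, 0.7566) x1=(0.7713, 0.9119)
step 32: x0=(1.1594, 0.7593) x1=(0.7867, 0.9333)
step 33: x0=(1.1583, 0.7617) x1=(0.8017, 0.9548)
step 34: x0=(1.1577, 0.7638) x1=(0.8162, 0.9766)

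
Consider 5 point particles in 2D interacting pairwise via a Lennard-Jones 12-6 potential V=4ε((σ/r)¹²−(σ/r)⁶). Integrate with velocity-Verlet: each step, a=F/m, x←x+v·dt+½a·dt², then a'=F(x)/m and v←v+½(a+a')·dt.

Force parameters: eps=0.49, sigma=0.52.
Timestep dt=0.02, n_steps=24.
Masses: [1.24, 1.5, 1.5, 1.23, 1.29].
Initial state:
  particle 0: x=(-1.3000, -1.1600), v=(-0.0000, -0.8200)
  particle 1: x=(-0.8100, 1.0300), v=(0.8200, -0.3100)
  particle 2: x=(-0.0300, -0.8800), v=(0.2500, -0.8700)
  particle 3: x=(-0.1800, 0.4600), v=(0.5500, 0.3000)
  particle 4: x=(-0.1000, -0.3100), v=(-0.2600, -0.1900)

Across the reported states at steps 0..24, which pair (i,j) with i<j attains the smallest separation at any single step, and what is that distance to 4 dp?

pair (1,3), distance 0.5218

step 0: x0=(-1.3000, -1.1600) x1=(-0.8100, 1.0300) x2=(-0.0300, -0.8800) x3=(-0.1800, 0.4600) x4=(-0.1000, -0.3100)
step 1: x0=(-1.3000, -1.1764) x1=(-0.7935, 1.0237) x2=(-0.0250, -0.8975) x3=(-0.1691, 0.4659) x4=(-0.1052, -0.3134)
step 2: x0=(-1.3000, -1.1928) x1=(-0.7769, 1.0173) x2=(-0.0200, -0.9149) x3=(-0.1583, 0.4716) x4=(-0.1105, -0.3167)
step 3: x0=(-1.2999, -1.2092) x1=(-0.7602, 1.0108) x2=(-0.0151, -0.9319) x3=(-0.1476, 0.4771) x4=(-0.1157, -0.3202)
step 4: x0=(-1.2999, -1.2256) x1=(-0.7432, 1.0041) x2=(-0.0103, -0.9484) x3=(-0.1372, 0.4824) x4=(-0.1208, -0.3239)
step 5: x0=(-1.2998, -1.2419) x1=(-0.7261, 0.9973) x2=(-0.0056, -0.9643) x3=(-0.1270, 0.4877) x4=(-0.1258, -0.3281)
step 6: x0=(-1.2997, -1.2583) x1=(-0.7087, 0.9902) x2=(-0.0010, -0.9796) x3=(-0.1171, 0.4929) x4=(-0.1307, -0.3326)
step 7: x0=(-1.2996, -1.2747) x1=(-0.6912, 0.9830) x2=(0.0035, -0.9943) x3=(-0.1074, 0.4981) x4=(-0.1355, -0.3376)
step 8: x0=(-1.2995, -1.2910) x1=(-0.6733, 0.9755) x2=(0.0078, -1.0084) x3=(-0.0981, 0.5034) x4=(-0.1401, -0.3431)
step 9: x0=(-1.2994, -1.3074) x1=(-0.6552, 0.9678) x2=(0.0120, -1.0220) x3=(-0.0891, 0.5087) x4=(-0.1446, -0.3489)
step 10: x0=(-1.2993, -1.3237) x1=(-0.6367, 0.9598) x2=(0.0161, -1.0351) x3=(-0.0806, 0.5141) x4=(-0.1489, -0.3551)
step 11: x0=(-1.2991, -1.3401) x1=(-0.6179, 0.9516) x2=(0.0200, -1.0477) x3=(-0.0725, 0.5197) x4=(-0.1531, -0.3618)
step 12: x0=(-1.2989, -1.3564) x1=(-0.5986, 0.9430) x2=(0.0239, -1.0598) x3=(-0.0649, 0.5255) x4=(-0.1571, -0.3688)
step 13: x0=(-1.2988, -1.3727) x1=(-0.5790, 0.9340) x2=(0.0276, -1.0715) x3=(-0.0578, 0.5316) x4=(-0.1610, -0.3762)
step 14: x0=(-1.2986, -1.3890) x1=(-0.5588, 0.9247) x2=(0.0311, -1.0828) x3=(-0.0514, 0.5380) x4=(-0.1648, -0.3840)
step 15: x0=(-1.2984, -1.4054) x1=(-0.5382, 0.9150) x2=(0.0346, -1.0936) x3=(-0.0455, 0.5447) x4=(-0.1684, -0.3921)
step 16: x0=(-1.2982, -1.4217) x1=(-0.5172, 0.9050) x2=(0.0379, -1.1041) x3=(-0.0401, 0.5517) x4=(-0.1719, -0.4006)
step 17: x0=(-1.2980, -1.4380) x1=(-0.4959, 0.8949) x2=(0.0412, -1.1141) x3=(-0.0350, 0.5587) x4=(-0.1752, -0.4094)
step 18: x0=(-1.2977, -1.4543) x1=(-0.4751, 0.8850) x2=(0.0442, -1.1238) x3=(-0.0295, 0.5653) x4=(-0.1784, -0.4186)
step 19: x0=(-1.2975, -1.4706) x1=(-0.4558, 0.8762) x2=(0.0472, -1.1331) x3=(-0.0221, 0.5705) x4=(-0.1814, -0.4281)
step 20: x0=(-1.2973, -1.4869) x1=(-0.4397, 0.8697) x2=(0.0501, -1.1421) x3=(-0.0106, 0.5728) x4=(-0.1843, -0.4380)
step 21: x0=(-1.2970, -1.5032) x1=(-0.4284, 0.8665) x2=(0.0528, -1.1507) x3=(0.0065, 0.5712) x4=(-0.1871, -0.4482)
step 22: x0=(-1.2967, -1.5195) x1=(-0.4210, 0.8660) x2=(0.0554, -1.1589) x3=(0.0285, 0.5661) x4=(-0.1897, -0.4588)
step 23: x0=(-1.2964, -1.5358) x1=(-0.4160, 0.8669) x2=(0.0578, -1.1668) x3=(0.0532, 0.5591) x4=(-0.1921, -0.4698)
step 24: x0=(-1.2962, -1.5520) x1=(-0.4117, 0.8684) x2=(0.0601, -1.1743) x3=(0.0789, 0.5515) x4=(-0.1944, -0.4812)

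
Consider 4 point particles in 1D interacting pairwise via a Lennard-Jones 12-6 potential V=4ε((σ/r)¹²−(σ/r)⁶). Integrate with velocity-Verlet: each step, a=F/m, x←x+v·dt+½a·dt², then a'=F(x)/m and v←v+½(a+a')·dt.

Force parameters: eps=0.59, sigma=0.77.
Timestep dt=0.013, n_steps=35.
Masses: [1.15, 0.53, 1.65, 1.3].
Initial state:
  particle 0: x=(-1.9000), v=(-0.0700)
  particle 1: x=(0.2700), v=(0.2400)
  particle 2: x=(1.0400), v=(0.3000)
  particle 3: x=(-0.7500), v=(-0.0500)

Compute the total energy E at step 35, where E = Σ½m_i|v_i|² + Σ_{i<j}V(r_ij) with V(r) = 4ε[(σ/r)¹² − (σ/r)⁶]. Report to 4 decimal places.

-0.4826

step 0: x0=(-1.9000) x1=(0.2700) x2=(1.0400) x3=(-0.7500)
step 1: x0=(-1.9008) x1=(0.2699) x2=(1.0448) x3=(-0.7506)
step 2: x0=(-1.9015) x1=(0.2641) x2=(1.0513) x3=(-0.7511)
step 3: x0=(-1.9021) x1=(0.2541) x2=(1.0590) x3=(-0.7515)
step 4: x0=(-1.9026) x1=(0.2411) x2=(1.0675) x3=(-0.7518)
step 5: x0=(-1.9029) x1=(0.2266) x2=(1.0763) x3=(-0.7520)
step 6: x0=(-1.9030) x1=(0.2111) x2=(1.0852) x3=(-0.7520)
step 7: x0=(-1.9030) x1=(0.1952) x2=(1.0940) x3=(-0.7520)
step 8: x0=(-1.9029) x1=(0.1791) x2=(1.1027) x3=(-0.7518)
step 9: x0=(-1.9027) x1=(0.1630) x2=(1.1112) x3=(-0.7514)
step 10: x0=(-1.9023) x1=(0.1469) x2=(1.1195) x3=(-0.7510)
step 11: x0=(-1.9018) x1=(0.1311) x2=(1.1277) x3=(-0.7506)
step 12: x0=(-1.9012) x1=(0.1155) x2=(1.1356) x3=(-0.7501)
step 13: x0=(-1.9004) x1=(0.1004) x2=(1.1434) x3=(-0.7498)
step 14: x0=(-1.8994) x1=(0.0861) x2=(1.1510) x3=(-0.7497)
step 15: x0=(-1.8984) x1=(0.0729) x2=(1.1585) x3=(-0.7500)
step 16: x0=(-1.8972) x1=(0.0614) x2=(1.1659) x3=(-0.7509)
step 17: x0=(-1.8959) x1=(0.0520) x2=(1.1731) x3=(-0.7527)
step 18: x0=(-1.8944) x1=(0.0453) x2=(1.1802) x3=(-0.7556)
step 19: x0=(-1.8927) x1=(0.0415) x2=(1.1872) x3=(-0.7596)
step 20: x0=(-1.8910) x1=(0.0405) x2=(1.1942) x3=(-0.7648)
step 21: x0=(-1.8890) x1=(0.0421) x2=(1.2010) x3=(-0.7710)
step 22: x0=(-1.8869) x1=(0.0457) x2=(1.2077) x3=(-0.7781)
step 23: x0=(-1.8847) x1=(0.0508) x2=(1.2144) x3=(-0.7859)
step 24: x0=(-1.8822) x1=(0.0568) x2=(1.2209) x3=(-0.7940)
step 25: x0=(-1.8796) x1=(0.0634) x2=(1.2274) x3=(-0.8025)
step 26: x0=(-1.8768) x1=(0.0703) x2=(1.2338) x3=(-0.8111)
step 27: x0=(-1.8738) x1=(0.0771) x2=(1.2401) x3=(-0.8198)
step 28: x0=(-1.8706) x1=(0.0838) x2=(1.2463) x3=(-0.8285)
step 29: x0=(-1.8671) x1=(0.0903) x2=(1.2524) x3=(-0.8372)
step 30: x0=(-1.8634) x1=(0.0965) x2=(1.2584) x3=(-0.8458)
step 31: x0=(-1.8595) x1=(0.1024) x2=(1.2644) x3=(-0.8545)
step 32: x0=(-1.8553) x1=(0.1079) x2=(1.2702) x3=(-0.8631)
step 33: x0=(-1.8509) x1=(0.1131) x2=(1.2759) x3=(-0.8717)
step 34: x0=(-1.8462) x1=(0.1181) x2=(1.2816) x3=(-0.8803)
step 35: x0=(-1.8412) x1=(0.1227) x2=(1.2872) x3=(-0.8889)
step 0 velocities: v0=(-0.0700) v1=(0.2400) v2=(0.3000) v3=(-0.0500)
step 0: KE=0.0940, PE=-0.5697, E=-0.4758
step 35 velocities: v0=(0.3941) v1=(0.3471) v2=(0.4255) v3=(-0.6636)
step 35: KE=0.5568, PE=-1.0394, E=-0.4826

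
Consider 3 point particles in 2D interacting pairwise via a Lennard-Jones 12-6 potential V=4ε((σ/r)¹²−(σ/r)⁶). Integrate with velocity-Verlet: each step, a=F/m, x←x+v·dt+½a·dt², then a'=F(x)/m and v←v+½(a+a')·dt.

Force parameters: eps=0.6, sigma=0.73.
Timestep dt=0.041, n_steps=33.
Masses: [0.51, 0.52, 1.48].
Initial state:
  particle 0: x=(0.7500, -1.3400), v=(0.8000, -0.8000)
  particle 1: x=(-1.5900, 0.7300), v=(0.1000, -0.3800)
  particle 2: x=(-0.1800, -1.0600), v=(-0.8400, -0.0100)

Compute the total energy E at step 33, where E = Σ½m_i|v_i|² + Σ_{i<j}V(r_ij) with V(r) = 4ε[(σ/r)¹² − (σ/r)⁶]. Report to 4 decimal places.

step 0: x0=(0.7500, -1.3400) x1=(-1.5900, 0.7300) x2=(-0.1800, -1.0600)
step 1: x0=(0.7801, -1.3720) x1=(-1.5859, 0.7144) x2=(-0.2135, -1.0607)
step 2: x0=(0.8063, -1.4027) x1=(-1.5818, 0.6988) x2=(-0.2457, -1.0618)
step 3: x0=(0.8296, -1.4326) x1=(-1.5776, 0.6832) x2=(-0.2769, -1.0632)
step 4: x0=(0.8509, -1.4617) x1=(-1.5735, 0.6675) x2=(-0.3074, -1.0648)
step 5: x0=(0.8707, -1.4904) x1=(-1.5693, 0.6518) x2=(-0.3374, -1.0666)
step 6: x0=(0.8894, -1.5186) x1=(-1.5651, 0.6361) x2=(-0.3670, -1.0686)
step 7: x0=(0.9072, -1.5466) x1=(-1.5608, 0.6203) x2=(-0.3963, -1.0706)
step 8: x0=(0.9244, -1.5743) x1=(-1.5566, 0.6046) x2=(-0.4254, -1.0727)
step 9: x0=(0.9410, -1.6018) x1=(-1.5523, 0.5887) x2=(-0.4543, -1.0748)
step 10: x0=(0.9573, -1.6291) x1=(-1.5480, 0.5728) x2=(-0.4832, -1.0770)
step 11: x0=(0.9733, -1.6564) x1=(-1.5436, 0.5569) x2=(-0.5119, -1.0792)
step 12: x0=(0.9889, -1.6835) x1=(-1.5392, 0.5409) x2=(-0.5405, -1.0814)
step 13: x0=(1.0044, -1.7106) x1=(-1.5348, 0.5248) x2=(-0.5691, -1.0837)
step 14: x0=(1.0198, -1.7375) x1=(-1.5303, 0.5087) x2=(-0.5977, -1.0859)
step 15: x0=(1.0350, -1.7645) x1=(-1.5258, 0.4925) x2=(-0.6262, -1.0881)
step 16: x0=(1.0500, -1.7914) x1=(-1.5212, 0.4762) x2=(-0.6547, -1.0903)
step 17: x0=(1.0650, -1.8182) x1=(-1.5166, 0.4598) x2=(-0.6832, -1.0924)
step 18: x0=(1.0799, -1.8450) x1=(-1.5119, 0.4432) x2=(-0.7117, -1.0946)
step 19: x0=(1.0948, -1.8718) x1=(-1.5071, 0.4266) x2=(-0.7402, -1.0967)
step 20: x0=(1.1096, -1.8986) x1=(-1.5022, 0.4097) x2=(-0.7687, -1.0987)
step 21: x0=(1.1243, -1.9254) x1=(-1.4973, 0.3928) x2=(-0.7972, -1.1007)
step 22: x0=(1.1390, -1.9521) x1=(-1.4923, 0.3756) x2=(-0.8257, -1.1027)
step 23: x0=(1.1537, -1.9788) x1=(-1.4872, 0.3582) x2=(-0.8543, -1.1045)
step 24: x0=(1.1683, -2.0055) x1=(-1.4819, 0.3406) x2=(-0.8828, -1.1063)
step 25: x0=(1.1830, -2.0322) x1=(-1.4766, 0.3226) x2=(-0.9115, -1.1080)
step 26: x0=(1.1976, -2.0589) x1=(-1.4711, 0.3044) x2=(-0.9401, -1.1096)
step 27: x0=(1.2122, -2.0856) x1=(-1.4655, 0.2858) x2=(-0.9688, -1.1111)
step 28: x0=(1.2267, -2.1122) x1=(-1.4598, 0.2668) x2=(-0.9975, -1.1124)
step 29: x0=(1.2413, -2.1389) x1=(-1.4539, 0.2474) x2=(-1.0263, -1.1136)
step 30: x0=(1.2558, -2.1656) x1=(-1.4478, 0.2274) x2=(-1.0552, -1.1145)
step 31: x0=(1.2704, -2.1922) x1=(-1.4416, 0.2068) x2=(-1.0841, -1.1153)
step 32: x0=(1.2849, -2.2189) x1=(-1.4351, 0.1854) x2=(-1.1130, -1.1158)
step 33: x0=(1.2994, -2.2455) x1=(-1.4285, 0.1632) x2=(-1.1421, -1.1160)
step 0 velocities: v0=(0.8000, -0.8000) v1=(0.1000, -0.3800) v2=(-0.8400, -0.0100)
step 0: KE=0.8888, PE=-0.3577, E=0.5311
step 33 velocities: v0=(0.3540, -0.6498) v1=(0.1650, -0.5528) v2=(-0.7092, -0.0011)
step 33: KE=0.5983, PE=-0.0705, E=0.5278

0.5278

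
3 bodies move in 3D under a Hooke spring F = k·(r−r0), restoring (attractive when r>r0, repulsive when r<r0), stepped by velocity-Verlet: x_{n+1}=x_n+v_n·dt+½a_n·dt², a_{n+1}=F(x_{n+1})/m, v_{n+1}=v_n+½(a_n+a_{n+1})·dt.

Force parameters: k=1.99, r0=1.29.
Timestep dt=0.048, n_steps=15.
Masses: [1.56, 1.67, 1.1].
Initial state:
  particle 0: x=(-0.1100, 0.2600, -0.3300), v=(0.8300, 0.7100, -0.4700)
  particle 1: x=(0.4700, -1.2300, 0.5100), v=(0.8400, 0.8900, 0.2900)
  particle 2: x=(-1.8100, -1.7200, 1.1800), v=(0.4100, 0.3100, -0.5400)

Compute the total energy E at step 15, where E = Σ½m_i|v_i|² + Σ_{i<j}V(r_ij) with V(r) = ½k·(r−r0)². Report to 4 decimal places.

step 0: x0=(-0.1100, 0.2600, -0.3300) x1=(0.4700, -1.2300, 0.5100) x2=(-1.8100, -1.7200, 1.1800)
step 1: x0=(-0.0713, 0.2918, -0.3509) x1=(0.5086, -1.1870, 0.5240) x2=(-1.7861, -1.7023, 1.1516)
step 2: x0=(-0.0351, 0.3190, -0.3686) x1=(0.5438, -1.1435, 0.5382) x2=(-1.7535, -1.6788, 1.1184)
step 3: x0=(-0.0012, 0.3415, -0.3830) x1=(0.5756, -1.0995, 0.5523) x2=(-1.7124, -1.6495, 1.0805)
step 4: x0=(0.0302, 0.3595, -0.3941) x1=(0.6040, -1.0551, 0.5664) x2=(-1.6628, -1.6143, 1.0381)
step 5: x0=(0.0594, 0.3730, -0.4021) x1=(0.6291, -1.0103, 0.5804) x2=(-1.6048, -1.5735, 0.9915)
step 6: x0=(0.0862, 0.3823, -0.4069) x1=(0.6511, -0.9652, 0.5941) x2=(-1.5388, -1.5271, 0.9408)
step 7: x0=(0.1109, 0.3873, -0.4088) x1=(0.6699, -0.9196, 0.6074) x2=(-1.4651, -1.4753, 0.8864)
step 8: x0=(0.1336, 0.3885, -0.4079) x1=(0.6859, -0.8738, 0.6204) x2=(-1.3842, -1.4184, 0.8287)
step 9: x0=(0.1544, 0.3859, -0.4044) x1=(0.6993, -0.8278, 0.6329) x2=(-1.2965, -1.3567, 0.7679)
step 10: x0=(0.1734, 0.3800, -0.3984) x1=(0.7103, -0.7814, 0.6448) x2=(-1.2028, -1.2905, 0.7045)
step 11: x0=(0.1909, 0.3711, -0.3902) x1=(0.7190, -0.7349, 0.6562) x2=(-1.1035, -1.2204, 0.6389)
step 12: x0=(0.2071, 0.3594, -0.3801) x1=(0.7260, -0.6882, 0.6670) x2=(-0.9995, -1.1467, 0.5714)
step 13: x0=(0.2221, 0.3455, -0.3684) x1=(0.7313, -0.6414, 0.6772) x2=(-0.8915, -1.0700, 0.5025)
step 14: x0=(0.2361, 0.3296, -0.3552) x1=(0.7354, -0.5943, 0.6868) x2=(-0.7803, -0.9908, 0.4324)
step 15: x0=(0.2495, 0.3122, -0.3410) x1=(0.7385, -0.5472, 0.6960) x2=(-0.6665, -0.9096, 0.3615)
step 0 velocities: v0=(0.8300, 0.7100, -0.4700) v1=(0.8400, 0.8900, 0.2900) v2=(0.4100, 0.3100, -0.5400)
step 0: KE=2.7293, PE=4.5109, E=7.2402
step 15 velocities: v0=(0.2731, -0.3739, 0.3047) v1=(0.0584, 0.9829, 0.1865) v2=(2.3865, 1.7060, -1.4815)
step 15: KE=7.0185, PE=0.2117, E=7.2302

7.2302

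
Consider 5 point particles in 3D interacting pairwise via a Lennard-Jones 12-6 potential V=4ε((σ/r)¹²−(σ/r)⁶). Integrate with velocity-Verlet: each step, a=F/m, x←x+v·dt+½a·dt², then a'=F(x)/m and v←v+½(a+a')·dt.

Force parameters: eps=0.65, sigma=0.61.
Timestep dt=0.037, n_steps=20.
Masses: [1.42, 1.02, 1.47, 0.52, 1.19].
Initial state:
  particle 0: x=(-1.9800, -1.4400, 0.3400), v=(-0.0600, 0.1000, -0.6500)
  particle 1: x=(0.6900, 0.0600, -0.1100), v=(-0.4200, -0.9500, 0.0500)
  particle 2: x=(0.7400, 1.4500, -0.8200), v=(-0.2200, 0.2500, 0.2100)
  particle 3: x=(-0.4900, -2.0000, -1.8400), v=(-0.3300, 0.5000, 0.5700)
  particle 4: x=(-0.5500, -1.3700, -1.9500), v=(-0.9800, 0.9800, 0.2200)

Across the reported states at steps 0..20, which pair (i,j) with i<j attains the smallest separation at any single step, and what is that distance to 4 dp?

pair (3,4), distance 0.6340

step 0: x0=(-1.9800, -1.4400, 0.3400) x1=(0.6900, 0.0600, -0.1100) x2=(0.7400, 1.4500, -0.8200) x3=(-0.4900, -2.0000, -1.8400) x4=(-0.5500, -1.3700, -1.9500)
step 1: x0=(-1.9822, -1.4363, 0.3159) x1=(0.6745, 0.0249, -0.1082) x2=(0.7319, 1.4592, -0.8122) x3=(-0.5012, -1.9922, -1.8170) x4=(-0.5867, -1.3290, -1.9427)
step 2: x0=(-1.9844, -1.4326, 0.2919) x1=(0.6589, -0.0102, -0.1063) x2=(0.7237, 1.4684, -0.8044) x3=(-0.5122, -1.9857, -1.7938) x4=(-0.6235, -1.2876, -1.9355)
step 3: x0=(-1.9867, -1.4289, 0.2678) x1=(0.6434, -0.0453, -0.1045) x2=(0.7156, 1.4776, -0.7966) x3=(-0.5241, -1.9737, -1.7717) x4=(-0.6599, -1.2485, -1.9277)
step 4: x0=(-1.9889, -1.4252, 0.2438) x1=(0.6278, -0.0803, -0.1027) x2=(0.7074, 1.4868, -0.7888) x3=(-0.5372, -1.9553, -1.7510) x4=(-0.6957, -1.2122, -1.9194)
step 5: x0=(-1.9911, -1.4215, 0.2197) x1=(0.6123, -0.1153, -0.1010) x2=(0.6993, 1.4960, -0.7810) x3=(-0.5517, -1.9306, -1.7317) x4=(-0.7310, -1.1786, -1.9105)
step 6: x0=(-1.9933, -1.4178, 0.1957) x1=(0.5968, -0.1504, -0.0992) x2=(0.6911, 1.5051, -0.7732) x3=(-0.5675, -1.8999, -1.7138) x4=(-0.7657, -1.1476, -1.9009)
step 7: x0=(-1.9955, -1.4141, 0.1716) x1=(0.5812, -0.1853, -0.0974) x2=(0.6830, 1.5142, -0.7654) x3=(-0.5849, -1.8635, -1.6974) x4=(-0.7997, -1.1192, -1.8908)
step 8: x0=(-1.9977, -1.4104, 0.1475) x1=(0.5657, -0.2203, -0.0957) x2=(0.6748, 1.5233, -0.7575) x3=(-0.6039, -1.8214, -1.6824) x4=(-0.8330, -1.0932, -1.8799)
step 9: x0=(-1.9999, -1.4067, 0.1235) x1=(0.5501, -0.2553, -0.0939) x2=(0.6667, 1.5325, -0.7497) x3=(-0.6248, -1.7734, -1.6690) x4=(-0.8655, -1.0699, -1.8684)
step 10: x0=(-2.0021, -1.4030, 0.0994) x1=(0.5346, -0.2902, -0.0922) x2=(0.6586, 1.5416, -0.7419) x3=(-0.6478, -1.7192, -1.6573) x4=(-0.8970, -1.0492, -1.8561)
step 11: x0=(-2.0043, -1.3993, 0.0753) x1=(0.5190, -0.3252, -0.0905) x2=(0.6504, 1.5506, -0.7340) x3=(-0.6730, -1.6592, -1.6474) x4=(-0.9276, -1.0310, -1.8430)
step 12: x0=(-2.0065, -1.3956, 0.0512) x1=(0.5035, -0.3601, -0.0888) x2=(0.6423, 1.5597, -0.7262) x3=(-0.6996, -1.5956, -1.6386) x4=(-0.9576, -1.0145, -1.8295)
step 13: x0=(-2.0087, -1.3919, 0.0272) x1=(0.4879, -0.3951, -0.0870) x2=(0.6341, 1.5688, -0.7184) x3=(-0.7233, -1.5386, -1.6275) x4=(-0.9888, -0.9950, -1.8168)
step 14: x0=(-2.0109, -1.3882, 0.0031) x1=(0.4724, -0.4300, -0.0853) x2=(0.6260, 1.5779, -0.7105) x3=(-0.7343, -1.5076, -1.6075) x4=(-1.0256, -0.9642, -1.8082)
step 15: x0=(-2.0131, -1.3845, -0.0210) x1=(0.4568, -0.4649, -0.0836) x2=(0.6178, 1.5870, -0.7027) x3=(-0.7377, -1.4907, -1.5822) x4=(-1.0657, -0.9272, -1.8018)
step 16: x0=(-2.0152, -1.3808, -0.0451) x1=(0.4412, -0.4998, -0.0819) x2=(0.6096, 1.5960, -0.6948) x3=(-0.7415, -1.4732, -1.5571) x4=(-1.1057, -0.8905, -1.7953)
step 17: x0=(-2.0174, -1.3771, -0.0693) x1=(0.4256, -0.5348, -0.0802) x2=(0.6015, 1.6051, -0.6870) x3=(-0.7483, -1.4509, -1.5339) x4=(-1.1443, -0.8559, -1.7879)
step 18: x0=(-2.0196, -1.3734, -0.0934) x1=(0.4101, -0.5697, -0.0785) x2=(0.5933, 1.6142, -0.6791) x3=(-0.7586, -1.4233, -1.5130) x4=(-1.1815, -0.8235, -1.7795)
step 19: x0=(-2.0217, -1.3697, -0.1175) x1=(0.3945, -0.6046, -0.0769) x2=(0.5852, 1.6232, -0.6713) x3=(-0.7725, -1.3907, -1.4943) x4=(-1.2170, -0.7934, -1.7702)
step 20: x0=(-2.0238, -1.3659, -0.1417) x1=(0.3789, -0.6396, -0.0752) x2=(0.5770, 1.6323, -0.6634) x3=(-0.7898, -1.3534, -1.4777) x4=(-1.2511, -0.7653, -1.7599)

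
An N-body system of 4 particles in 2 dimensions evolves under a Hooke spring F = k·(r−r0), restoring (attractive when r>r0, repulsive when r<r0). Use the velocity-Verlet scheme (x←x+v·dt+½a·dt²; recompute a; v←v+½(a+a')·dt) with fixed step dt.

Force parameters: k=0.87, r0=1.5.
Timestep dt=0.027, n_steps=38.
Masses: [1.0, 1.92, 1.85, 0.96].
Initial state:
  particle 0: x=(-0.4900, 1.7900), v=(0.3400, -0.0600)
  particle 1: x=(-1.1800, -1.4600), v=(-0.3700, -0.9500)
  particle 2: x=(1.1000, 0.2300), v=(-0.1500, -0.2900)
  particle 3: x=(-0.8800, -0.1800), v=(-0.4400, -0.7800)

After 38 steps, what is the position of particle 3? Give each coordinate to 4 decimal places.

step 0: x0=(-0.4900, 1.7900) x1=(-1.1800, -1.4600) x2=(1.1000, 0.2300) x3=(-0.8800, -0.1800)
step 1: x0=(-0.4808, 1.7875) x1=(-1.1898, -1.4853) x2=(1.0956, 0.2221) x3=(-0.8917, -0.2008)
step 2: x0=(-0.4716, 1.7832) x1=(-1.1990, -1.5097) x2=(1.0905, 0.2141) x3=(-0.9029, -0.2211)
step 3: x0=(-0.4624, 1.7771) x1=(-1.2078, -1.5333) x2=(1.0846, 0.2059) x3=(-0.9137, -0.2408)
step 4: x0=(-0.4532, 1.7691) x1=(-1.2162, -1.5561) x2=(1.0780, 0.1975) x3=(-0.9240, -0.2600)
step 5: x0=(-0.4441, 1.7593) x1=(-1.2240, -1.5781) x2=(1.0707, 0.1890) x3=(-0.9338, -0.2786)
step 6: x0=(-0.4351, 1.7476) x1=(-1.2313, -1.5992) x2=(1.0626, 0.1804) x3=(-0.9432, -0.2966)
step 7: x0=(-0.4261, 1.7340) x1=(-1.2381, -1.6195) x2=(1.0538, 0.1715) x3=(-0.9521, -0.3140)
step 8: x0=(-0.4173, 1.7186) x1=(-1.2444, -1.6389) x2=(1.0444, 0.1625) x3=(-0.9605, -0.3309)
step 9: x0=(-0.4085, 1.7012) x1=(-1.2502, -1.6574) x2=(1.0341, 0.1533) x3=(-0.9684, -0.3471)
step 10: x0=(-0.3999, 1.6820) x1=(-1.2555, -1.6751) x2=(1.0232, 0.1439) x3=(-0.9758, -0.3628)
step 11: x0=(-0.3915, 1.6610) x1=(-1.2603, -1.6919) x2=(1.0116, 0.1343) x3=(-0.9827, -0.3779)
step 12: x0=(-0.3832, 1.6381) x1=(-1.2646, -1.7078) x2=(0.9992, 0.1245) x3=(-0.9891, -0.3924)
step 13: x0=(-0.3751, 1.6133) x1=(-1.2683, -1.7229) x2=(0.9862, 0.1144) x3=(-0.9951, -0.4063)
step 14: x0=(-0.3673, 1.5867) x1=(-1.2715, -1.7371) x2=(0.9725, 0.1042) x3=(-1.0005, -0.4196)
step 15: x0=(-0.3597, 1.5584) x1=(-1.2743, -1.7504) x2=(0.9582, 0.0937) x3=(-1.0055, -0.4324)
step 16: x0=(-0.3523, 1.5282) x1=(-1.2765, -1.7629) x2=(0.9432, 0.0830) x3=(-1.0100, -0.4446)
step 17: x0=(-0.3451, 1.4964) x1=(-1.2781, -1.7745) x2=(0.9275, 0.0721) x3=(-1.0140, -0.4562)
step 18: x0=(-0.3383, 1.4628) x1=(-1.2793, -1.7853) x2=(0.9112, 0.0609) x3=(-1.0175, -0.4673)
step 19: x0=(-0.3317, 1.4277) x1=(-1.2800, -1.7952) x2=(0.8944, 0.0495) x3=(-1.0206, -0.4779)
step 20: x0=(-0.3254, 1.3909) x1=(-1.2801, -1.8043) x2=(0.8769, 0.0378) x3=(-1.0232, -0.4879)
step 21: x0=(-0.3195, 1.3525) x1=(-1.2798, -1.8126) x2=(0.8588, 0.0258) x3=(-1.0254, -0.4975)
step 22: x0=(-0.3139, 1.3126) x1=(-1.2790, -1.8201) x2=(0.8402, 0.0136) x3=(-1.0272, -0.5066)
step 23: x0=(-0.3086, 1.2713) x1=(-1.2776, -1.8268) x2=(0.8211, 0.0011) x3=(-1.0286, -0.5152)
step 24: x0=(-0.3036, 1.2285) x1=(-1.2758, -1.8327) x2=(0.8014, -0.0116) x3=(-1.0295, -0.5234)
step 25: x0=(-0.2990, 1.1845) x1=(-1.2735, -1.8379) x2=(0.7812, -0.0247) x3=(-1.0301, -0.5311)
step 26: x0=(-0.2948, 1.1391) x1=(-1.2708, -1.8423) x2=(0.7606, -0.0380) x3=(-1.0303, -0.5385)
step 27: x0=(-0.2910, 1.0925) x1=(-1.2676, -1.8460) x2=(0.7395, -0.0516) x3=(-1.0302, -0.5454)
step 28: x0=(-0.2875, 1.0448) x1=(-1.2639, -1.8490) x2=(0.7180, -0.0656) x3=(-1.0298, -0.5520)
step 29: x0=(-0.2844, 0.9960) x1=(-1.2599, -1.8513) x2=(0.6961, -0.0798) x3=(-1.0291, -0.5583)
step 30: x0=(-0.2817, 0.9461) x1=(-1.2553, -1.8529) x2=(0.6739, -0.0943) x3=(-1.0281, -0.5643)
step 31: x0=(-0.2794, 0.8954) x1=(-1.2504, -1.8539) x2=(0.6512, -0.1091) x3=(-1.0269, -0.5700)
step 32: x0=(-0.2775, 0.8437) x1=(-1.2450, -1.8543) x2=(0.6283, -0.1242) x3=(-1.0255, -0.5754)
step 33: x0=(-0.2760, 0.7913) x1=(-1.2393, -1.8541) x2=(0.6050, -0.1396) x3=(-1.0238, -0.5807)
step 34: x0=(-0.2749, 0.7382) x1=(-1.2332, -1.8533) x2=(0.5815, -0.1554) x3=(-1.0220, -0.5857)
step 35: x0=(-0.2742, 0.6844) x1=(-1.2267, -1.8520) x2=(0.5578, -0.1714) x3=(-1.0201, -0.5905)
step 36: x0=(-0.2739, 0.6300) x1=(-1.2198, -1.8502) x2=(0.5338, -0.1878) x3=(-1.0181, -0.5952)
step 37: x0=(-0.2740, 0.5752) x1=(-1.2126, -1.8478) x2=(0.5097, -0.2044) x3=(-1.0160, -0.5997)
step 38: x0=(-0.2745, 0.5199) x1=(-1.2051, -1.8450) x2=(0.4854, -0.2214) x3=(-1.0138, -0.6042)

(-1.0138, -0.6042)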